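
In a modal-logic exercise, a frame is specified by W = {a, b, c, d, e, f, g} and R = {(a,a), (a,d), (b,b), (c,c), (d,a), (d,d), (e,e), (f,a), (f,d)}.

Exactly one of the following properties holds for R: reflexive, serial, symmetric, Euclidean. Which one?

Euclidean

Reflexive: no — f is not related to itself.
Serial: no — g has no R-successor.
Symmetric: no — f R a but not a R f.
Euclidean: yes — any two successors of a common world are R-related.
Only Euclidean holds.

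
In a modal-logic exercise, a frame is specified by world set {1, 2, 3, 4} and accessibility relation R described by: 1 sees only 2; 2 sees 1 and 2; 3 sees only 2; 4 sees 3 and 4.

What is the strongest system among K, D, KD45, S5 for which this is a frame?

Serial (axiom D): yes — every world has a successor (e.g. 1 R 2).
Euclidean (axiom 5): no — 2 R 1 and 2 R 1, but not 1 R 1.
Transitive (axiom 4): no — 3 R 2 and 2 R 1, but not 3 R 1.
Reflexive (axiom T): no — 1 is not related to itself.
So F validates K, D; KD45 would additionally require R to be Euclidean and transitive. The strongest is D.

D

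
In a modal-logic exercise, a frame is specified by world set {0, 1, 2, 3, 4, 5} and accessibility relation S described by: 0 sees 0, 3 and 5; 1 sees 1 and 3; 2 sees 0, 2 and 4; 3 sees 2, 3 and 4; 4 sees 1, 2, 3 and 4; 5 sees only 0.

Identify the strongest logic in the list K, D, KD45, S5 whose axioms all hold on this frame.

D

Serial (axiom D): yes — every world has a successor (e.g. 0 S 0).
Euclidean (axiom 5): no — 0 S 3 and 0 S 5, but not 3 S 5.
Transitive (axiom 4): no — 0 S 3 and 3 S 2, but not 0 S 2.
Reflexive (axiom T): no — 5 is not related to itself.
So F validates K, D; KD45 would additionally require S to be Euclidean and transitive. The strongest is D.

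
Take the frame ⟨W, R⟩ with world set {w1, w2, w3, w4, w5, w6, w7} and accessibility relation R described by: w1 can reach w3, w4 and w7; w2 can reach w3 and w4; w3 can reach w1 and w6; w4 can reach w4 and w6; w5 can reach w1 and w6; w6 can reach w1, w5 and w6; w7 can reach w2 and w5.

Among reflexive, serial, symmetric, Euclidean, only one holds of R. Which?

Reflexive: no — w1 is not related to itself.
Serial: yes — every world has a successor (e.g. w1 R w3).
Symmetric: no — w1 R w4 but not w4 R w1.
Euclidean: no — w1 R w3 and w1 R w4, but not w3 R w4.
Only serial holds.

serial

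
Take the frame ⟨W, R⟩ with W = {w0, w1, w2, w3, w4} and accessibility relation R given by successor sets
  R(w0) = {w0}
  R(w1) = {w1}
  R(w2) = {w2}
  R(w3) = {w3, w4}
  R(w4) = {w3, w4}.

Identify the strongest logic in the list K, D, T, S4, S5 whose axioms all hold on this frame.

S5

Serial (axiom D): yes — every world has a successor (e.g. w0 R w0).
Reflexive (axiom T): yes — every world is R-related to itself.
Transitive (axiom 4): yes — every two-step R-path is closed by a direct edge.
Euclidean (axiom 5): yes — any two successors of a common world are R-related.
So F validates K, D, T, S4, S5. The strongest is S5.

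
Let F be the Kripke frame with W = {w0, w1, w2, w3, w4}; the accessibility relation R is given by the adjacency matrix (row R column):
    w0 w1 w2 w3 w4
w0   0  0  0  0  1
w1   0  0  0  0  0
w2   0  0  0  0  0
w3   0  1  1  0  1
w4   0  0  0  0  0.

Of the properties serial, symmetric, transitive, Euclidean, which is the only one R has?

Serial: no — w1 has no R-successor.
Symmetric: no — w0 R w4 but not w4 R w0.
Transitive: yes — every two-step R-path is closed by a direct edge.
Euclidean: no — w3 R w1 and w3 R w2, but not w1 R w2.
Only transitive holds.

transitive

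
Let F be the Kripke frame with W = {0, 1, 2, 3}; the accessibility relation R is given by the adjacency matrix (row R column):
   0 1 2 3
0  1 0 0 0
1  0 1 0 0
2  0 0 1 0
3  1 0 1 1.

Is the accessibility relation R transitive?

Yes

Transitive: yes — every two-step R-path is closed by a direct edge.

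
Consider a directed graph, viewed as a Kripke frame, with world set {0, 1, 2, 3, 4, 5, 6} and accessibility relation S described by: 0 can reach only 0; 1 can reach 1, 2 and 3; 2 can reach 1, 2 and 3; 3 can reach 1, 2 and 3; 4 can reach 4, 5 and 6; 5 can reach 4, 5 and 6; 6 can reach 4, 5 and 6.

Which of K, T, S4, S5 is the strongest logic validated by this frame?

S5

Reflexive (axiom T): yes — every world is S-related to itself.
Transitive (axiom 4): yes — every two-step S-path is closed by a direct edge.
Euclidean (axiom 5): yes — any two successors of a common world are S-related.
So F validates K, T, S4, S5. The strongest is S5.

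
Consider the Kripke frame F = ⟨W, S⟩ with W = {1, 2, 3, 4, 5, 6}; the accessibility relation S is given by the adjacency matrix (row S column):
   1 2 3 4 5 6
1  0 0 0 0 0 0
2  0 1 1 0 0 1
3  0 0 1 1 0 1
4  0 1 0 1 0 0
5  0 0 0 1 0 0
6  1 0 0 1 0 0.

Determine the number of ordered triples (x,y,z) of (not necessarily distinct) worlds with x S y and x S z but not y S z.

12

Enumerating: (2,3,2), (2,6,2), (2,6,3), (2,6,6), (3,4,3), (3,4,6), (3,6,3), (3,6,6), (4,2,4), (6,1,1), (6,1,4), (6,4,1).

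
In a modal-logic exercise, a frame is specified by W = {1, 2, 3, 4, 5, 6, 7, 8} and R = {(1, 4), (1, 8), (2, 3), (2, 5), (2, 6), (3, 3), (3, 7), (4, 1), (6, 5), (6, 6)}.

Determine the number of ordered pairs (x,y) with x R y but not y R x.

6

Enumerating: (1,8), (2,3), (2,5), (2,6), (3,7), (6,5).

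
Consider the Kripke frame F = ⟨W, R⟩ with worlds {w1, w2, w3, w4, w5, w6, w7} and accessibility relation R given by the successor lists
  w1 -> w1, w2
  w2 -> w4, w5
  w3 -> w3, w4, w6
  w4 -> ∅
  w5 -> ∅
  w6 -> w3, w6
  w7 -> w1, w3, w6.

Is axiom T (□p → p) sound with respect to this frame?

The schema T characterises exactly the reflexive frames.
Reflexive: no — w2 is not related to itself.

No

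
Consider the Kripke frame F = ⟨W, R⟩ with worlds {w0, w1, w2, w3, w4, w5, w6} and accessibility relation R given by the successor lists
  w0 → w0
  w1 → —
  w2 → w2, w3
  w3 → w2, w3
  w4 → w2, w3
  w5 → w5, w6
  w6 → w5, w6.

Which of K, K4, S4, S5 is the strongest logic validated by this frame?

K4

Transitive (axiom 4): yes — every two-step R-path is closed by a direct edge.
Reflexive (axiom T): no — w1 is not related to itself.
Euclidean (axiom 5): yes — any two successors of a common world are R-related.
So F validates K, K4; S4 would additionally require R to be reflexive. The strongest is K4.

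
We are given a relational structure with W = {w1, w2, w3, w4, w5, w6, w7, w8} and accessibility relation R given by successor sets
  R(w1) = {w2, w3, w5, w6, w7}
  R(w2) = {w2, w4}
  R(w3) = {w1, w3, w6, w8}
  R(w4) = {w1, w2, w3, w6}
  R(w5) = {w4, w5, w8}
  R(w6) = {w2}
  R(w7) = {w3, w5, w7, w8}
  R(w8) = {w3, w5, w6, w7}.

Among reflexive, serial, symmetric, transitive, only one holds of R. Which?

serial

Reflexive: no — w1 is not related to itself.
Serial: yes — every world has a successor (e.g. w1 R w2).
Symmetric: no — w1 R w2 but not w2 R w1.
Transitive: no — w1 R w2 and w2 R w4, but not w1 R w4.
Only serial holds.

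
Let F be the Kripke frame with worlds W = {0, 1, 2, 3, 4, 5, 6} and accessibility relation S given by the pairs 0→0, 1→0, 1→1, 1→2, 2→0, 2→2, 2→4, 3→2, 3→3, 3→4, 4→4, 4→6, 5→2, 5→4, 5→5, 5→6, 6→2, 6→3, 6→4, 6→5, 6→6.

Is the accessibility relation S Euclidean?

Euclidean: no — 1 S 0 and 1 S 2, but not 0 S 2.

No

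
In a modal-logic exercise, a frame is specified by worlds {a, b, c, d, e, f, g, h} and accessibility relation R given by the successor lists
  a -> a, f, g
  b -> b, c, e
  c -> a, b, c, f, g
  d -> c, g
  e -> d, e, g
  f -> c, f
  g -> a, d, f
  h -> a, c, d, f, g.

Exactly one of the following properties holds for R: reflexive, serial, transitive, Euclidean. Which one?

Reflexive: no — d is not related to itself.
Serial: yes — every world has a successor (e.g. a R a).
Transitive: no — a R f and f R c, but not a R c.
Euclidean: no — a R f and a R g, but not f R g.
Only serial holds.

serial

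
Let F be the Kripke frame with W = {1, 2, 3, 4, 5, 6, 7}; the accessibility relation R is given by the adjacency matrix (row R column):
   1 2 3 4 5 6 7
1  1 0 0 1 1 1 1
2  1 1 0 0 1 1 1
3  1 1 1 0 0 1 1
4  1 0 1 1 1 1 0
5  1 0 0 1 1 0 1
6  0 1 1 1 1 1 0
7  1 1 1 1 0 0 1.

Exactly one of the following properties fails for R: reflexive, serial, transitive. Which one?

transitive

Reflexive: yes — every world is R-related to itself.
Serial: yes — every world has a successor (e.g. 1 R 1).
Transitive: no — 1 R 4 and 4 R 3, but not 1 R 3.
Only transitive fails.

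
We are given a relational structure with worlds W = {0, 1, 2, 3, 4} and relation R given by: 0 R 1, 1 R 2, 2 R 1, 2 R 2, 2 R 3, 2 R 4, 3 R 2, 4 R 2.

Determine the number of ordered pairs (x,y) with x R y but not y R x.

1

Enumerating: (0,1).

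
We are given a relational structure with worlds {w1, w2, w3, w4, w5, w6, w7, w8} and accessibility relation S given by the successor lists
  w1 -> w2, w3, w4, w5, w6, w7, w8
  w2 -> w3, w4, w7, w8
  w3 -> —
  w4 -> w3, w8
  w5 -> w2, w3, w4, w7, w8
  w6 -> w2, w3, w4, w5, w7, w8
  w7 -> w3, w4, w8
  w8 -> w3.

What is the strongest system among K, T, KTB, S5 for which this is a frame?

K

Reflexive (axiom T): no — w1 is not related to itself.
Symmetric (axiom B): no — w1 S w2 but not w2 S w1.
Euclidean (axiom 5): no — w1 S w2 and w1 S w5, but not w2 S w5.
So F validates K; T would additionally require S to be reflexive. The strongest is K.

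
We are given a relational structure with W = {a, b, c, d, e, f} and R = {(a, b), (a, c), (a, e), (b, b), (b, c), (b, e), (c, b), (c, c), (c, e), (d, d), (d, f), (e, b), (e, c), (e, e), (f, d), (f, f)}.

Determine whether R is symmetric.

No

Symmetric: no — a R b but not b R a.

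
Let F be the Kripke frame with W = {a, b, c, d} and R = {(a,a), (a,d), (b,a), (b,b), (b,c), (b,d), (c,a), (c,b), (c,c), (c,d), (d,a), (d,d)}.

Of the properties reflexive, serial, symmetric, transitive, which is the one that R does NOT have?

Reflexive: yes — every world is R-related to itself.
Serial: yes — every world has a successor (e.g. a R a).
Symmetric: no — b R a but not a R b.
Transitive: yes — every two-step R-path is closed by a direct edge.
Only symmetric fails.

symmetric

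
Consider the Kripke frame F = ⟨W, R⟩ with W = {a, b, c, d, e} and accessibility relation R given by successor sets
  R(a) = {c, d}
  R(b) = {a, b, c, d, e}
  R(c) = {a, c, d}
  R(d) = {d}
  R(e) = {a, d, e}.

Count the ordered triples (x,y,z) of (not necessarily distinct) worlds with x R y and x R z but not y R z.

Enumerating: (a,d,c), (b,a,a), (b,a,b), (b,a,e), (b,c,b), (b,c,e), (b,d,a), (b,d,b), (b,d,c), (b,d,e), (b,e,b), (b,e,c), … and 7 more.
Total: 19.

19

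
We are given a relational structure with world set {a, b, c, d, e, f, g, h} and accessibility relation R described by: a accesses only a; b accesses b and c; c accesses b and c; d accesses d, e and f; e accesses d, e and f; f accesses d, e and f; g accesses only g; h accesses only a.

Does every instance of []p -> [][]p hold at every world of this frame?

The schema 4 characterises exactly the transitive frames.
Transitive: yes — every two-step R-path is closed by a direct edge.

Yes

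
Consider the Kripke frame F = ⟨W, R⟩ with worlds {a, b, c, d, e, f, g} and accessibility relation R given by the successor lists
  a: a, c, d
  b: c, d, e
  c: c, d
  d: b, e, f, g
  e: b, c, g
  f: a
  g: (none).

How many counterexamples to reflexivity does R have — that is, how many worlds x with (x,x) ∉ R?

Enumerating: b, d, e, f, g.

5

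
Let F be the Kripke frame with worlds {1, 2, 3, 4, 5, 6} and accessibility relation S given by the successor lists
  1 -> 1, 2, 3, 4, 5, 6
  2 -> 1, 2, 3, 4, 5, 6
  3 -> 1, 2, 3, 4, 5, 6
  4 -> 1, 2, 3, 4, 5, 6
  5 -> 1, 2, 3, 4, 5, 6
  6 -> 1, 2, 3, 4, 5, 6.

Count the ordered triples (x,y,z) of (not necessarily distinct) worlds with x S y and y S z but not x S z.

S is transitive; there are no such tuples.

0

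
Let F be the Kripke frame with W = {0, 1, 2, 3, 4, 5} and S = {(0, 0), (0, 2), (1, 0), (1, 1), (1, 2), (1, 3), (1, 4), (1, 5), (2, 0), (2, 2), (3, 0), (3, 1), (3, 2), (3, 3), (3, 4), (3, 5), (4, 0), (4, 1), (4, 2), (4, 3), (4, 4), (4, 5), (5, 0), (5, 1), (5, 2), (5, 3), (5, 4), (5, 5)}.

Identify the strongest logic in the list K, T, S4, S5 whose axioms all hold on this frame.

Reflexive (axiom T): yes — every world is S-related to itself.
Transitive (axiom 4): yes — every two-step S-path is closed by a direct edge.
Euclidean (axiom 5): no — 1 S 0 and 1 S 3, but not 0 S 3.
So F validates K, T, S4; S5 would additionally require S to be Euclidean. The strongest is S4.

S4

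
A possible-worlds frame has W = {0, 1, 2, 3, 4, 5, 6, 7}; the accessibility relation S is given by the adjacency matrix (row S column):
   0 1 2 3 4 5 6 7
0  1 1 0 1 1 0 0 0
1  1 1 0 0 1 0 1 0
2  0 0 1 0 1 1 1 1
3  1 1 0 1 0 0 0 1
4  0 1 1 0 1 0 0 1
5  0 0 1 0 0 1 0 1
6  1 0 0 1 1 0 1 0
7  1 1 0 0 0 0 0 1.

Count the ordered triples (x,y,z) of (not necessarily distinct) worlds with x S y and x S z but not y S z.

38

Enumerating: (0,1,3), (0,3,4), (0,4,0), (0,4,3), (1,0,6), (1,4,0), (1,4,6), (1,6,1), (2,4,5), (2,4,6), (2,5,4), (2,5,6), … and 26 more.
Total: 38.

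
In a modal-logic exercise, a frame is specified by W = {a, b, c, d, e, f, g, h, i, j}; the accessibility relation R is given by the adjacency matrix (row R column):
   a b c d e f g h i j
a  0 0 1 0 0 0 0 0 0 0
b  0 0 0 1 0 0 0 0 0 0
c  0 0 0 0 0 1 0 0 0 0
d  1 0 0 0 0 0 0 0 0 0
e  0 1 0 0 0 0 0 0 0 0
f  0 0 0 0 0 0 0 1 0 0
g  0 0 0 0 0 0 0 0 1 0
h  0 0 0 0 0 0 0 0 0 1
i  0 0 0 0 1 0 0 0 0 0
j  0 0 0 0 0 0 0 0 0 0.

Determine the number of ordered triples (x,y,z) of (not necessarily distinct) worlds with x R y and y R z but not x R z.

Enumerating: (a,c,f), (b,d,a), (c,f,h), (d,a,c), (e,b,d), (f,h,j), (g,i,e), (i,e,b).

8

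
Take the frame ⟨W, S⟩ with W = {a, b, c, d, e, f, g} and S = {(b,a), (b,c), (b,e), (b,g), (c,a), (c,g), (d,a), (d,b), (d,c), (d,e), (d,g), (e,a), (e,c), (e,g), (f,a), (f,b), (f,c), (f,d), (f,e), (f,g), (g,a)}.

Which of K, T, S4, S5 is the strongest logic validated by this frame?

K

Reflexive (axiom T): no — a is not related to itself.
Transitive (axiom 4): yes — every two-step S-path is closed by a direct edge.
Euclidean (axiom 5): no — b S a and b S c, but not a S c.
So F validates K; T would additionally require S to be reflexive. The strongest is K.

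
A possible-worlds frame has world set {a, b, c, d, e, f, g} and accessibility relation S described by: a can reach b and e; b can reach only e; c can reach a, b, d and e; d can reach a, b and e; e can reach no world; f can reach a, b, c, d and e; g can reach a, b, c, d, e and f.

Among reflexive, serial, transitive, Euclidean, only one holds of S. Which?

Reflexive: no — a is not related to itself.
Serial: no — e has no S-successor.
Transitive: yes — every two-step S-path is closed by a direct edge.
Euclidean: no — a S e and a S b, but not e S b.
Only transitive holds.

transitive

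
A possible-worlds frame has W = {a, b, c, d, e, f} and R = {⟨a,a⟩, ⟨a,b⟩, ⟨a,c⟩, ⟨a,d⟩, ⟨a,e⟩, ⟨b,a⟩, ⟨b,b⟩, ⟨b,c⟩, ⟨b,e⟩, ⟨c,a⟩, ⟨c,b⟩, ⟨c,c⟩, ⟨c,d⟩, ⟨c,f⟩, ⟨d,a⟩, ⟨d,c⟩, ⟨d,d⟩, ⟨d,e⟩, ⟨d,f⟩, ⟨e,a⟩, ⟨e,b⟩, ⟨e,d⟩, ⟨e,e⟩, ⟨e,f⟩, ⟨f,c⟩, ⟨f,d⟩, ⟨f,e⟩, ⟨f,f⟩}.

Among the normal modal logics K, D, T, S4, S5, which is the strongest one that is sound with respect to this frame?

Serial (axiom D): yes — every world has a successor (e.g. a R a).
Reflexive (axiom T): yes — every world is R-related to itself.
Transitive (axiom 4): no — a R c and c R f, but not a R f.
Euclidean (axiom 5): no — a R b and a R d, but not b R d.
So F validates K, D, T; S4 would additionally require R to be transitive. The strongest is T.

T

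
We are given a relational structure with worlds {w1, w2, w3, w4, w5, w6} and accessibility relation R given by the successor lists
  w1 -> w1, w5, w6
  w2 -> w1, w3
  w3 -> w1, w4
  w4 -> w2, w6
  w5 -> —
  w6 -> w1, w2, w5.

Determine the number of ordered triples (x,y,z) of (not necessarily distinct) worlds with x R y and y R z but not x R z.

14

Enumerating: (w1,w6,w2), (w2,w1,w5), (w2,w1,w6), (w2,w3,w4), (w3,w1,w5), (w3,w1,w6), (w3,w4,w2), (w3,w4,w6), (w4,w2,w1), (w4,w2,w3), (w4,w6,w1), (w4,w6,w5), (w6,w1,w6), (w6,w2,w3).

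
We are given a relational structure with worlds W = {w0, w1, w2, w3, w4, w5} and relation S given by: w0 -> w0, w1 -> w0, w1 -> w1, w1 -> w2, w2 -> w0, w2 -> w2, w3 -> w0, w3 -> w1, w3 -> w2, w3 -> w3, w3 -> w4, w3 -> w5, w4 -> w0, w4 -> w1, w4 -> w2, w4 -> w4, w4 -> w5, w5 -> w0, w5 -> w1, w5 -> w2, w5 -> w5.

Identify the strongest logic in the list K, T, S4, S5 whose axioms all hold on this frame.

Reflexive (axiom T): yes — every world is S-related to itself.
Transitive (axiom 4): yes — every two-step S-path is closed by a direct edge.
Euclidean (axiom 5): no — w1 S w0 and w1 S w2, but not w0 S w2.
So F validates K, T, S4; S5 would additionally require S to be Euclidean. The strongest is S4.

S4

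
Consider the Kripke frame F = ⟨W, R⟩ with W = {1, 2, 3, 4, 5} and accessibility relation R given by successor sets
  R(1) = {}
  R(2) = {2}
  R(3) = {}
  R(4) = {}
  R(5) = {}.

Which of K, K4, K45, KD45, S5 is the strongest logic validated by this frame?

K45

Transitive (axiom 4): yes — every two-step R-path is closed by a direct edge.
Euclidean (axiom 5): yes — any two successors of a common world are R-related.
Serial (axiom D): no — 1 has no R-successor.
Reflexive (axiom T): no — 1 is not related to itself.
So F validates K, K4, K45; KD45 would additionally require R to be serial. The strongest is K45.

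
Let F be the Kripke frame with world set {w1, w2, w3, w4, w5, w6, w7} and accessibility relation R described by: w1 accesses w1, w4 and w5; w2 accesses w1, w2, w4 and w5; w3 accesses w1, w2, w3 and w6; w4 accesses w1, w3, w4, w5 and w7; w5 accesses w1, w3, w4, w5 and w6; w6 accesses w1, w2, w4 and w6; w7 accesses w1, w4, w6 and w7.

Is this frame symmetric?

Symmetric: no — w2 R w1 but not w1 R w2.

No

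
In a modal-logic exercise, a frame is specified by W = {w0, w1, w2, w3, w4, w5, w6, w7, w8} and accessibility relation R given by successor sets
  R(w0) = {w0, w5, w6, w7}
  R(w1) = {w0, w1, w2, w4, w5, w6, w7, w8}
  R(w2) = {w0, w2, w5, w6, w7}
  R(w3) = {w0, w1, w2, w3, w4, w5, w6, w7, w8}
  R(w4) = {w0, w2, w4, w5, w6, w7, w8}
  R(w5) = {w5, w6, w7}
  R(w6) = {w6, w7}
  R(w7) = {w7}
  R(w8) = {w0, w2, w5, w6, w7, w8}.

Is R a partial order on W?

Reflexive: yes — every world is R-related to itself.
Transitive: yes — every two-step R-path is closed by a direct edge.
Antisymmetric: yes — no distinct pair is related both ways.
So R is a partial order.

Yes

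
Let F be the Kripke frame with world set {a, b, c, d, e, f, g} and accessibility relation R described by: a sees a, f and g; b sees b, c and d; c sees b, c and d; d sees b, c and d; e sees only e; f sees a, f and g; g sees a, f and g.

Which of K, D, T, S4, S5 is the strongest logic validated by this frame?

S5

Serial (axiom D): yes — every world has a successor (e.g. a R a).
Reflexive (axiom T): yes — every world is R-related to itself.
Transitive (axiom 4): yes — every two-step R-path is closed by a direct edge.
Euclidean (axiom 5): yes — any two successors of a common world are R-related.
So F validates K, D, T, S4, S5. The strongest is S5.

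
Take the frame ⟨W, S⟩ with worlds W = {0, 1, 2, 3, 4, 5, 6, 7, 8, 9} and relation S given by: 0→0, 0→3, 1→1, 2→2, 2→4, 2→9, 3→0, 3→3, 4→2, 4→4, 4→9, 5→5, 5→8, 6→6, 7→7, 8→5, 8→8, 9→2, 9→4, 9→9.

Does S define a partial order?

Reflexive: yes — every world is S-related to itself.
Transitive: yes — every two-step S-path is closed by a direct edge.
Antisymmetric: no — 0 S 3 and 3 S 0 with 0 ≠ 3.
So S is not a partial order.

No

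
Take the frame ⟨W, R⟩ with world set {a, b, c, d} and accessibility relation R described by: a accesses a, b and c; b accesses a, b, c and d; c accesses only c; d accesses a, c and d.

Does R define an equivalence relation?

Reflexive: yes — every world is R-related to itself.
Symmetric: no — a R c but not c R a.
Transitive: no — a R b and b R d, but not a R d.
So R is not an equivalence relation.

No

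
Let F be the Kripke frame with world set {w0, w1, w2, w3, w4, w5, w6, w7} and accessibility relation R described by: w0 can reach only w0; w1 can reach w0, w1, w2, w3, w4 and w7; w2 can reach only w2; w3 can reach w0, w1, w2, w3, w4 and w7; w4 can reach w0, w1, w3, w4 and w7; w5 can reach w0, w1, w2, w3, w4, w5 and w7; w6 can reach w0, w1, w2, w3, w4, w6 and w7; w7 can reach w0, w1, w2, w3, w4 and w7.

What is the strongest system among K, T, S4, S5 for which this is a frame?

T

Reflexive (axiom T): yes — every world is R-related to itself.
Transitive (axiom 4): no — w4 R w1 and w1 R w2, but not w4 R w2.
Euclidean (axiom 5): no — w1 R w0 and w1 R w2, but not w0 R w2.
So F validates K, T; S4 would additionally require R to be transitive. The strongest is T.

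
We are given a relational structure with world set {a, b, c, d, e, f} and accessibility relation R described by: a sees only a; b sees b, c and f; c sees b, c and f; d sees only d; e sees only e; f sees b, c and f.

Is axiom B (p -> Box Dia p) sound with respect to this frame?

Yes

By correspondence theory, B is valid on a frame iff R is symmetric.
Symmetric: yes — every pair in R has its reverse in R.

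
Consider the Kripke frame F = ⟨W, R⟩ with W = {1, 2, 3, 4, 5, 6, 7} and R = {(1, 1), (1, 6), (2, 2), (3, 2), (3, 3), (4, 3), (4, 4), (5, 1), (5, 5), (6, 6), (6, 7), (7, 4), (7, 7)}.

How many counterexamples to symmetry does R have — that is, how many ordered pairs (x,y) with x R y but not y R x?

6

Enumerating: (1,6), (3,2), (4,3), (5,1), (6,7), (7,4).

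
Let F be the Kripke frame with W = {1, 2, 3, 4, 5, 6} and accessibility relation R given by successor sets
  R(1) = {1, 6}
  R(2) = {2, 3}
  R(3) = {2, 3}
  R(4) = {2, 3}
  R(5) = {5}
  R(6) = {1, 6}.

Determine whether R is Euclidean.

Euclidean: yes — any two successors of a common world are R-related.

Yes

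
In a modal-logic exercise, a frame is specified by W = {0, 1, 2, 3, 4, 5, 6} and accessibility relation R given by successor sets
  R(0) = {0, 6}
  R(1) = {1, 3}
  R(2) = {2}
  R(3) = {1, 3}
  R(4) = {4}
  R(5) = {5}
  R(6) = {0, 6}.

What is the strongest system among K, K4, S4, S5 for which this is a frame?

Transitive (axiom 4): yes — every two-step R-path is closed by a direct edge.
Reflexive (axiom T): yes — every world is R-related to itself.
Euclidean (axiom 5): yes — any two successors of a common world are R-related.
So F validates K, K4, S4, S5. The strongest is S5.

S5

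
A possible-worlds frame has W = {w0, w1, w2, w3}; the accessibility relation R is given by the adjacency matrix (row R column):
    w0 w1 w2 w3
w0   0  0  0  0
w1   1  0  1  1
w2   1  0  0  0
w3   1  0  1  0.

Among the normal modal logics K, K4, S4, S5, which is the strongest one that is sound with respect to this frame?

K4

Transitive (axiom 4): yes — every two-step R-path is closed by a direct edge.
Reflexive (axiom T): no — w0 is not related to itself.
Euclidean (axiom 5): no — w1 R w0 and w1 R w2, but not w0 R w2.
So F validates K, K4; S4 would additionally require R to be reflexive. The strongest is K4.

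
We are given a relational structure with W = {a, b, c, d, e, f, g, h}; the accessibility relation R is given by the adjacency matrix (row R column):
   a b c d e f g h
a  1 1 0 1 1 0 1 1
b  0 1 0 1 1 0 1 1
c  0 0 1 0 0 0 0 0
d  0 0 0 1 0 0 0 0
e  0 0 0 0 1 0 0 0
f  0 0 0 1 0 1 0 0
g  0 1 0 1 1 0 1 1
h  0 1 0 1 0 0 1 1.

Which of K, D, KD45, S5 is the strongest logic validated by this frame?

D

Serial (axiom D): yes — every world has a successor (e.g. a R a).
Euclidean (axiom 5): no — a R d and a R b, but not d R b.
Transitive (axiom 4): no — h R b and b R e, but not h R e.
Reflexive (axiom T): yes — every world is R-related to itself.
So F validates K, D; KD45 would additionally require R to be Euclidean and transitive. The strongest is D.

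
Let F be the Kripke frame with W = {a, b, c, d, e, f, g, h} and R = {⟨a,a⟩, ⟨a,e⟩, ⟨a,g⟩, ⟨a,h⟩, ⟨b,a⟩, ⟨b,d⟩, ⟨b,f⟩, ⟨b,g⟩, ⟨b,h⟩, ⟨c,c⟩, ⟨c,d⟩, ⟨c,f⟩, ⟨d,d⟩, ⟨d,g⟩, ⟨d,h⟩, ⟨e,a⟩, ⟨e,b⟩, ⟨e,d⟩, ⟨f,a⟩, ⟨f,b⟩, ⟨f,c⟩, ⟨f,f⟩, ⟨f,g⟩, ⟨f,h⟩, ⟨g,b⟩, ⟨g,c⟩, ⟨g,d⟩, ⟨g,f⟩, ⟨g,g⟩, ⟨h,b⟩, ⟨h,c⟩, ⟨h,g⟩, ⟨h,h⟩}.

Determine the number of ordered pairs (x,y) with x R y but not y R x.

Enumerating: (a,g), (a,h), (b,a), (b,d), (c,d), (d,h), (e,b), (e,d), (f,a), (f,h), (g,c), (h,c), (h,g).

13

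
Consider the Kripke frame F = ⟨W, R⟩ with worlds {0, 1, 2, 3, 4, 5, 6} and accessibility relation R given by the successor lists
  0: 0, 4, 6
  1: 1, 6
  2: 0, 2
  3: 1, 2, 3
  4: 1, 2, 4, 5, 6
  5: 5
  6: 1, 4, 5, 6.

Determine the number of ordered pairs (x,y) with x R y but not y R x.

Enumerating: (0,4), (0,6), (2,0), (3,1), (3,2), (4,1), (4,2), (4,5), (6,5).

9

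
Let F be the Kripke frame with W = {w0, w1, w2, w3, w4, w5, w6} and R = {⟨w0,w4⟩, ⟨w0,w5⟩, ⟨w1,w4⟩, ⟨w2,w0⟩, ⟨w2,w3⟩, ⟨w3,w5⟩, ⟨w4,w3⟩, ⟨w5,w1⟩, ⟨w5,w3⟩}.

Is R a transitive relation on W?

Transitive: no — w0 R w4 and w4 R w3, but not w0 R w3.

No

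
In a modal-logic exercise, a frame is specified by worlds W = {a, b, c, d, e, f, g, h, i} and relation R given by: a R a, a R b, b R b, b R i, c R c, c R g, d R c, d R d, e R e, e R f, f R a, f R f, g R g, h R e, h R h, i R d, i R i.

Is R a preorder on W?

No

Reflexive: yes — every world is R-related to itself.
Transitive: no — a R b and b R i, but not a R i.
So R is not a preorder.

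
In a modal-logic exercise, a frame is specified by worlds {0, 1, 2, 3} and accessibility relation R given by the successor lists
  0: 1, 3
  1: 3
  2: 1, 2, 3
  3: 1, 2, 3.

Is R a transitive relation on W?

Transitive: no — 0 R 3 and 3 R 2, but not 0 R 2.

No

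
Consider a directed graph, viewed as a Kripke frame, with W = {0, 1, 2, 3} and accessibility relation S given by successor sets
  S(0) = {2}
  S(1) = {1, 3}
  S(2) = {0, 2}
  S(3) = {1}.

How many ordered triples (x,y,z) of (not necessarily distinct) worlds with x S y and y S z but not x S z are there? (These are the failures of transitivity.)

2

Enumerating: (0,2,0), (3,1,3).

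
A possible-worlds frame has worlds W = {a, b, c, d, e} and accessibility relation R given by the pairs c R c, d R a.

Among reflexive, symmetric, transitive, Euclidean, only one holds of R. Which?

transitive

Reflexive: no — a is not related to itself.
Symmetric: no — d R a but not a R d.
Transitive: yes — every two-step R-path is closed by a direct edge.
Euclidean: no — d R a and d R a, but not a R a.
Only transitive holds.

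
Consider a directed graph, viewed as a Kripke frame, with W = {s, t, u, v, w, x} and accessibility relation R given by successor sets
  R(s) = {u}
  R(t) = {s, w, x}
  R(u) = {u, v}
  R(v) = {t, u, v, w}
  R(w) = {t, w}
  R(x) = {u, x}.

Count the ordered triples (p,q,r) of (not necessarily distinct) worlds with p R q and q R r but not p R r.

Enumerating: (s,u,v), (t,s,u), (t,w,t), (t,x,u), (u,v,t), (u,v,w), (v,t,s), (v,t,x), (w,t,s), (w,t,x), (x,u,v).

11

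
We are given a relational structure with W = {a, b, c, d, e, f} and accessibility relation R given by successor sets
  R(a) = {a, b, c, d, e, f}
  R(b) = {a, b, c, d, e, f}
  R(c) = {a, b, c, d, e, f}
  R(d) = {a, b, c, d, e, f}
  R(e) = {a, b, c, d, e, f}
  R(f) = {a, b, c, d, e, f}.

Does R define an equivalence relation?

Yes

Reflexive: yes — every world is R-related to itself.
Symmetric: yes — every pair in R has its reverse in R.
Transitive: yes — every two-step R-path is closed by a direct edge.
So R is an equivalence relation.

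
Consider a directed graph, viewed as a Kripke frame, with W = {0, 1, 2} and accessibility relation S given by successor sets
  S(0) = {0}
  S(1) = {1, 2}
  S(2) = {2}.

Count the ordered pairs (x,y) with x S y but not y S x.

1

Enumerating: (1,2).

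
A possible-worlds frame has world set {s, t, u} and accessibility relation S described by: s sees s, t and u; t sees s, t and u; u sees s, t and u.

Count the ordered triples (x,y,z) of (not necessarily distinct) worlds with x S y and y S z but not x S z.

S is transitive; there are no such tuples.

0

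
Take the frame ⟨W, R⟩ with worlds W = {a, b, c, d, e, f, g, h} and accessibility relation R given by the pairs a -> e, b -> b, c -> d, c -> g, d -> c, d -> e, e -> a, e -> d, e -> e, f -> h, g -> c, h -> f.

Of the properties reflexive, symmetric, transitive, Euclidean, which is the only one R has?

symmetric

Reflexive: no — a is not related to itself.
Symmetric: yes — every pair in R has its reverse in R.
Transitive: no — a R e and e R d, but not a R d.
Euclidean: no — c R d and c R g, but not d R g.
Only symmetric holds.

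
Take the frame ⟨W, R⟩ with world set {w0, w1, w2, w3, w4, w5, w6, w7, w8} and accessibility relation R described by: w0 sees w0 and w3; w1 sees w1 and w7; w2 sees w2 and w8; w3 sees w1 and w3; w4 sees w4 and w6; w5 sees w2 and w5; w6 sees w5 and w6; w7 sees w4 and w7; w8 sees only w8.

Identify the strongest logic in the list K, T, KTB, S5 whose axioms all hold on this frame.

T

Reflexive (axiom T): yes — every world is R-related to itself.
Symmetric (axiom B): no — w0 R w3 but not w3 R w0.
Euclidean (axiom 5): no — w0 R w3 and w0 R w0, but not w3 R w0.
So F validates K, T; KTB would additionally require R to be symmetric. The strongest is T.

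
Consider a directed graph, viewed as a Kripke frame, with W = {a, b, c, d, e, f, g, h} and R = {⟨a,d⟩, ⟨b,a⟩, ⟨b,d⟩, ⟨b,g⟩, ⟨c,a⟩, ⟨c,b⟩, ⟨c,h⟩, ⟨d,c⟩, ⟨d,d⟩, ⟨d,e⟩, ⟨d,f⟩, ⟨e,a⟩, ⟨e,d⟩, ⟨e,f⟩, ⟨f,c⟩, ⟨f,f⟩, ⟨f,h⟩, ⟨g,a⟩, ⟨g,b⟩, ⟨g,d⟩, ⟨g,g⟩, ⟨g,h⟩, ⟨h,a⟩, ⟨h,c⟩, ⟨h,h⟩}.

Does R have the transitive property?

No

Transitive: no — a R d and d R c, but not a R c.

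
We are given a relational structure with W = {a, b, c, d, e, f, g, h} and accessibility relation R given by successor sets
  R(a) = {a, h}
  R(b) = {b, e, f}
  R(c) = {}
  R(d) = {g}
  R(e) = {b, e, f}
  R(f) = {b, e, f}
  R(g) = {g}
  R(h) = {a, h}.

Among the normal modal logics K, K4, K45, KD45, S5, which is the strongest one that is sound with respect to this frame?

K45

Transitive (axiom 4): yes — every two-step R-path is closed by a direct edge.
Euclidean (axiom 5): yes — any two successors of a common world are R-related.
Serial (axiom D): no — c has no R-successor.
Reflexive (axiom T): no — c is not related to itself.
So F validates K, K4, K45; KD45 would additionally require R to be serial. The strongest is K45.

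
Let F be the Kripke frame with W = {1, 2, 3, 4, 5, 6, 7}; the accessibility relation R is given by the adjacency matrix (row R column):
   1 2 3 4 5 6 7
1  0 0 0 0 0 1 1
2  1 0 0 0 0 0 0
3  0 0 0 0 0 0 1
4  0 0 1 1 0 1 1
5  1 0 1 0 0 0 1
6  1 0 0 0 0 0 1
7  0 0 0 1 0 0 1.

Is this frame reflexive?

Reflexive: no — 1 is not related to itself.

No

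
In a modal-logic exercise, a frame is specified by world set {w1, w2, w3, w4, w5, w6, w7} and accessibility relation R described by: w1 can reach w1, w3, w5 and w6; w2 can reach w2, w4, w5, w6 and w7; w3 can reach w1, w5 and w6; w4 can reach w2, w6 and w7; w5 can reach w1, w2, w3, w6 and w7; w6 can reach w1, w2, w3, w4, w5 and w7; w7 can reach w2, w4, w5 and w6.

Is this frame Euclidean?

Euclidean: no — w2 R w4 and w2 R w5, but not w4 R w5.

No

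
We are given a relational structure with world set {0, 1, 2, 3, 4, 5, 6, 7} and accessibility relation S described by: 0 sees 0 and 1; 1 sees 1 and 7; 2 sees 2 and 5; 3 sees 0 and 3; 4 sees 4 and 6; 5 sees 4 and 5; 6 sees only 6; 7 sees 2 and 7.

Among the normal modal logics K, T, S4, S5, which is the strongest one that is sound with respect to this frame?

Reflexive (axiom T): yes — every world is S-related to itself.
Transitive (axiom 4): no — 0 S 1 and 1 S 7, but not 0 S 7.
Euclidean (axiom 5): no — 0 S 1 and 0 S 0, but not 1 S 0.
So F validates K, T; S4 would additionally require S to be transitive. The strongest is T.

T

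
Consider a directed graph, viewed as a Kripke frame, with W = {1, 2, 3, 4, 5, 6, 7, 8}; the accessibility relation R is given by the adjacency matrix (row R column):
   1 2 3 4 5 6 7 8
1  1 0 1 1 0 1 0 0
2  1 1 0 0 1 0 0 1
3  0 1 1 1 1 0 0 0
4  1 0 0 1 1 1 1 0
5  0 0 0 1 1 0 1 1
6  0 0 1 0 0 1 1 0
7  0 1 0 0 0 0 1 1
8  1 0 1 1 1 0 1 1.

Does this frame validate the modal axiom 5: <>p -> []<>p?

By correspondence theory, 5 is valid on a frame iff R is Euclidean.
Euclidean: no — 1 R 3 and 1 R 6, but not 3 R 6.

No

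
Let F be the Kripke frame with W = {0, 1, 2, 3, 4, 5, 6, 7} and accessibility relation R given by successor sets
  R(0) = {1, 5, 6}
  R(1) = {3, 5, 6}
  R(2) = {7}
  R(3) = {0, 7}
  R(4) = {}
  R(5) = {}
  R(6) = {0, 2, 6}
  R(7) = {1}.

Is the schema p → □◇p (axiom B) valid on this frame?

The schema B characterises exactly the symmetric frames.
Symmetric: no — 0 R 1 but not 1 R 0.

No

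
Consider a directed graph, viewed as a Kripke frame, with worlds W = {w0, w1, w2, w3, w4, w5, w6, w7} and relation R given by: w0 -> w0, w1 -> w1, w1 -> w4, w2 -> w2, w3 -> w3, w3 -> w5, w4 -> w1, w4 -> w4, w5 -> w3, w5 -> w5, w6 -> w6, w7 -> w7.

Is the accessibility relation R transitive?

Yes

Transitive: yes — every two-step R-path is closed by a direct edge.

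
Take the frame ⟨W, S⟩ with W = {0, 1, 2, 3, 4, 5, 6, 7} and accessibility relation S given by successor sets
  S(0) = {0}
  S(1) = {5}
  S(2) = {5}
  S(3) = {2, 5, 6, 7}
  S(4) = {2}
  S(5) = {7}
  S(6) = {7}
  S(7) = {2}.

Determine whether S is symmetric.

No

Symmetric: no — 1 S 5 but not 5 S 1.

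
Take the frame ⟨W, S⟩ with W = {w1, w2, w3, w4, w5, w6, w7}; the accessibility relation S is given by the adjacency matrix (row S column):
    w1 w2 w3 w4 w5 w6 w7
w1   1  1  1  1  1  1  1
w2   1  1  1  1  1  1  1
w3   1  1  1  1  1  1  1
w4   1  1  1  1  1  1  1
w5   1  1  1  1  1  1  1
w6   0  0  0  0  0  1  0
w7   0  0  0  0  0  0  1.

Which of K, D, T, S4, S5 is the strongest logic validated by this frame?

S4

Serial (axiom D): yes — every world has a successor (e.g. w1 S w1).
Reflexive (axiom T): yes — every world is S-related to itself.
Transitive (axiom 4): yes — every two-step S-path is closed by a direct edge.
Euclidean (axiom 5): no — w1 S w6 and w1 S w2, but not w6 S w2.
So F validates K, D, T, S4; S5 would additionally require S to be Euclidean. The strongest is S4.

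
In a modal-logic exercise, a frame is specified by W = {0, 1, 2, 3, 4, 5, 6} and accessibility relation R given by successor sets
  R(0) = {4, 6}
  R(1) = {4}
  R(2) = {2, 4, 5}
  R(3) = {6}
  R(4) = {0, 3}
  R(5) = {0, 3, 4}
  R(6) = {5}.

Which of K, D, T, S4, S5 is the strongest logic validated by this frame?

D

Serial (axiom D): yes — every world has a successor (e.g. 0 R 4).
Reflexive (axiom T): no — 0 is not related to itself.
Transitive (axiom 4): no — 0 R 4 and 4 R 3, but not 0 R 3.
Euclidean (axiom 5): no — 0 R 4 and 0 R 6, but not 4 R 6.
So F validates K, D; T would additionally require R to be reflexive. The strongest is D.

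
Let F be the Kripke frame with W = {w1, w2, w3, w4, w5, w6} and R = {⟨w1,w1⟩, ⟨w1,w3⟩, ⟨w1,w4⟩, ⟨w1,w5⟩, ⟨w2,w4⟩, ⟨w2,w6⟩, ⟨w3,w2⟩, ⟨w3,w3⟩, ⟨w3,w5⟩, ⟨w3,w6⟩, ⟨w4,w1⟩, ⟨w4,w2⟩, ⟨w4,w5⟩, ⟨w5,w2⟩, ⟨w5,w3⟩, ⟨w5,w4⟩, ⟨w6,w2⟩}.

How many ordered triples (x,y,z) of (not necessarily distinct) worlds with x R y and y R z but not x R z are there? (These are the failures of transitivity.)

Enumerating: (w1,w3,w2), (w1,w3,w6), (w1,w4,w2), (w1,w5,w2), (w2,w4,w1), (w2,w4,w2), (w2,w4,w5), (w2,w6,w2), (w3,w2,w4), (w3,w5,w4), (w4,w1,w3), (w4,w1,w4), … and 11 more.
Total: 23.

23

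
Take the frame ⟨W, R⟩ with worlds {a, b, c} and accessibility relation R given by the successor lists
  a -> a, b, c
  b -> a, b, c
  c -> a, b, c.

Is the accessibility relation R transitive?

Transitive: yes — every two-step R-path is closed by a direct edge.

Yes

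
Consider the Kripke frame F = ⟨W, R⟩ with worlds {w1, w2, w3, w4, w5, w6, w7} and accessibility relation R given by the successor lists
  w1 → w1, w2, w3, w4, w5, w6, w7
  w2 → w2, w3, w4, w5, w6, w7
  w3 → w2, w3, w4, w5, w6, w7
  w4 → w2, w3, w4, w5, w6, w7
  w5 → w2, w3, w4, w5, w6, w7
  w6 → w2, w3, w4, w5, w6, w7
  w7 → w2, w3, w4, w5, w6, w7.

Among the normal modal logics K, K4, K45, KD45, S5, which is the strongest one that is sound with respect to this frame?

K4

Transitive (axiom 4): yes — every two-step R-path is closed by a direct edge.
Euclidean (axiom 5): no — w1 R w2 and w1 R w1, but not w2 R w1.
Serial (axiom D): yes — every world has a successor (e.g. w1 R w1).
Reflexive (axiom T): yes — every world is R-related to itself.
So F validates K, K4; K45 would additionally require R to be Euclidean. The strongest is K4.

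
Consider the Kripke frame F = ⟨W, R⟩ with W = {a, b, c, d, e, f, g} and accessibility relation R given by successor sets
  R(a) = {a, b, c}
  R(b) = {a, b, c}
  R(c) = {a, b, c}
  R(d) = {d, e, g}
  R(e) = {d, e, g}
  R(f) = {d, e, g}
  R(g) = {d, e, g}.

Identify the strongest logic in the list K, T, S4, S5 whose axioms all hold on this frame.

Reflexive (axiom T): no — f is not related to itself.
Transitive (axiom 4): yes — every two-step R-path is closed by a direct edge.
Euclidean (axiom 5): yes — any two successors of a common world are R-related.
So F validates K; T would additionally require R to be reflexive. The strongest is K.

K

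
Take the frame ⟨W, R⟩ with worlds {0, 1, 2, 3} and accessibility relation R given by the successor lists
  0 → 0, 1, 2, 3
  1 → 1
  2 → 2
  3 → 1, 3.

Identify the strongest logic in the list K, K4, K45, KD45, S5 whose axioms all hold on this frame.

K4

Transitive (axiom 4): yes — every two-step R-path is closed by a direct edge.
Euclidean (axiom 5): no — 0 R 1 and 0 R 2, but not 1 R 2.
Serial (axiom D): yes — every world has a successor (e.g. 0 R 0).
Reflexive (axiom T): yes — every world is R-related to itself.
So F validates K, K4; K45 would additionally require R to be Euclidean. The strongest is K4.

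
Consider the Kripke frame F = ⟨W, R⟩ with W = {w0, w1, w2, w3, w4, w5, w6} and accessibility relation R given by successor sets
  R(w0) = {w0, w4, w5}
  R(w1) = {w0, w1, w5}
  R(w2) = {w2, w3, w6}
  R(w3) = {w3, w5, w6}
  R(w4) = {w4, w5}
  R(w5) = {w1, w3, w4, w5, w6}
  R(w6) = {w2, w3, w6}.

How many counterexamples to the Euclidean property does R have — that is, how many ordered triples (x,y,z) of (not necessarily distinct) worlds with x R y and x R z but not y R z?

18

Enumerating: (w0,w4,w0), (w0,w5,w0), (w1,w0,w1), (w1,w5,w0), (w2,w3,w2), (w3,w6,w5), (w5,w1,w3), (w5,w1,w4), (w5,w1,w6), (w5,w3,w1), (w5,w3,w4), (w5,w4,w1), (w5,w4,w3), (w5,w4,w6), (w5,w6,w1), (w5,w6,w4), (w5,w6,w5), (w6,w3,w2).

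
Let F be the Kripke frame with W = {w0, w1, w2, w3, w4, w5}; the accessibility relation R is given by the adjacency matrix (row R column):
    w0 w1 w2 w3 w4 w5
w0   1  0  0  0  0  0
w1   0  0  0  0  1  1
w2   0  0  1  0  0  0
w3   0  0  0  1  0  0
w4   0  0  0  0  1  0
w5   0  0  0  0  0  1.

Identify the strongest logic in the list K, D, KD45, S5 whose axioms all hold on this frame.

D

Serial (axiom D): yes — every world has a successor (e.g. w0 R w0).
Euclidean (axiom 5): no — w1 R w4 and w1 R w5, but not w4 R w5.
Transitive (axiom 4): yes — every two-step R-path is closed by a direct edge.
Reflexive (axiom T): no — w1 is not related to itself.
So F validates K, D; KD45 would additionally require R to be Euclidean. The strongest is D.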